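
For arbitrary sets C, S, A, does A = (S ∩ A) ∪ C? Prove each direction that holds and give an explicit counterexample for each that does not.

Neither inclusion holds.

(⊆) This inclusion fails. Take C = ∅, S = ∅, A = {1}; then 1 ∈ A but 1 ∉ (S ∩ A) ∪ C.

(⊇) This inclusion fails. Take C = {1}, S = ∅, A = ∅; then 1 ∈ (S ∩ A) ∪ C but 1 ∉ A.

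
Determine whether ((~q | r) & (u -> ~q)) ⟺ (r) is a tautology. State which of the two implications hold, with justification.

Neither implication holds.

(⟹) This fails. Under q = F, u = F, r = F, the left side is true but the right side is false.

(⟸) This fails. Under q = T, u = T, r = T, the left side is false but the right side is true.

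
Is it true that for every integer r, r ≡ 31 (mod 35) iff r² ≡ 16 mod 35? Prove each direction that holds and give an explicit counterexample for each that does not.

(→) Suppose r ≡ 31 (mod 35). Write r = 35j + 31. Then (35j + 31)² = 1225j² + 2170j + 961 = 35(35j² + 62j + 27) + 16, so r² ≡ 16 (mod 35).

(←) This fails: take r = 4. Then 4² = 16 ≡ 16 (mod 35), yet 4 ≡ 4 (mod 35), not 31.

Not equivalent: only (⇒) holds.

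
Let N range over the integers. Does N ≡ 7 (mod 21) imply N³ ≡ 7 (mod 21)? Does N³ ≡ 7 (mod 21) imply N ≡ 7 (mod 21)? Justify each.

(→) Suppose N ≡ 7 (mod 21). Write N = 21j + 7. Then (21j + 7)³ = 9261j³ + 9261j² + 3087j + 343 = 21(441j³ + 441j² + 147j + 16) + 7, so N³ ≡ 7 (mod 21).

(←) Conversely, suppose N³ ≡ 7 (mod 21). The only residue r in {0, …, 20} with r³ ≡ 7 (mod 21) is r = 7, so N ≡ 7 (mod 21).

Equivalent; both directions hold.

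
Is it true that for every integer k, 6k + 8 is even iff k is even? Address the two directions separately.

(⟹) This fails: take k = 5. Then 6k + 8 = 38, which is even, yet k = 5 is odd, not even.

(⟸) Suppose k is even. Since 6 is even, 6k is even for every k, so 6k + 8 has the same parity as 8, which is even. Hence 6k + 8 is even.

Only the converse holds.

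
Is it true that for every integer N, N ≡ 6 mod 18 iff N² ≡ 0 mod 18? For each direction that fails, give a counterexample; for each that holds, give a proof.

Converse. This fails: take N = 0. Then 0² = 0 ≡ 0 (mod 18), yet 0 ≡ 0 (mod 18), not 6.

Forward direction. Suppose N ≡ 6 mod 18. Write N = 18j + 6. Then (18j + 6)² = 324j² + 216j + 36 = 18(18j² + 12j + 2) + 0, so N² ≡ 0 (mod 18).

The forward direction holds; the converse fails.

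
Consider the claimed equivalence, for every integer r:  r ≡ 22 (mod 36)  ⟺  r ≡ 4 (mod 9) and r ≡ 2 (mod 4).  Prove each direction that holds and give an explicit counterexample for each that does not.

Both directions hold.

Forward direction. Suppose r ≡ 22 (mod 36); write r = 36j + 22. Since 9 ∣ 36, reducing mod 9 gives r ≡ 22 ≡ 4 (mod 9); since 4 ∣ 36, reducing mod 4 gives r ≡ 22 ≡ 2 (mod 4).

Converse. If r ≡ 4 (mod 9) and r ≡ 2 (mod 4), then by the Chinese remainder theorem r ≡ 22 (mod 36). This is exactly r ≡ 22 (mod 36).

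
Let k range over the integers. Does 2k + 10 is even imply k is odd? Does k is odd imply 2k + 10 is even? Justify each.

The forward direction fails; the converse holds.

Converse. Suppose k is odd. Since 2 is even, 2k is even for every k, so 2k + 10 has the same parity as 10, which is even. Hence 2k + 10 is even.

Forward direction. This fails: take k = 6. Then 2k + 10 = 22, which is even, yet k = 6 is even, not odd.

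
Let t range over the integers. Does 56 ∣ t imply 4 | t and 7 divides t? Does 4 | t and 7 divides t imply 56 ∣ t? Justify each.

Only the forward direction holds.

[⇒] If 56 ∣ t, write t = 56q. Since 56 = 14·4, t = 4·(14q), so 4 ∣ t; and since 56 = 8·7, t = 7·(8q), so 7 ∣ t.

[⇐] This fails: take t = 28. Both 4 ∣ 28 and 7 ∣ 28, yet 28 is not a multiple of 56 (since 28 = 0·56 + 28), so 56 ∤ 28.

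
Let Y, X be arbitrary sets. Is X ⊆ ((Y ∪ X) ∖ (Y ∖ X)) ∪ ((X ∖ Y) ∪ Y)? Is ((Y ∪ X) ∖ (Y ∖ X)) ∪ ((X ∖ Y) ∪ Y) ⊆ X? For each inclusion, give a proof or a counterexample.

Only the forward inclusion holds.

(⟹) Let x ∈ X. Then either x ∈ X and x ∉ Y; or x ∈ Y ∩ X. In each case x ∈ ((Y ∪ X) ∖ (Y ∖ X)) ∪ ((X ∖ Y) ∪ Y), so X ⊆ ((Y ∪ X) ∖ (Y ∖ X)) ∪ ((X ∖ Y) ∪ Y).

(⟸) This inclusion fails. Take Y = {1}, X = ∅; then 1 ∈ ((Y ∪ X) ∖ (Y ∖ X)) ∪ ((X ∖ Y) ∪ Y) but 1 ∉ X.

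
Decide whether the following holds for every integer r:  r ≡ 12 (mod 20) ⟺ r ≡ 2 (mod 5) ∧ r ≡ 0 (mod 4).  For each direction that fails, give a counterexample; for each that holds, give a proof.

(⇒) Suppose r ≡ 12 (mod 20); write r = 20j + 12. Since 5 ∣ 20, reducing mod 5 gives r ≡ 12 ≡ 2 (mod 5); since 4 ∣ 20, reducing mod 4 gives r ≡ 12 ≡ 0 (mod 4).

(⇐) Conversely, if r ≡ 2 (mod 5) and r ≡ 0 (mod 4), then by the Chinese remainder theorem r ≡ 12 (mod 20). This is exactly r ≡ 12 (mod 20).

The biconditional holds.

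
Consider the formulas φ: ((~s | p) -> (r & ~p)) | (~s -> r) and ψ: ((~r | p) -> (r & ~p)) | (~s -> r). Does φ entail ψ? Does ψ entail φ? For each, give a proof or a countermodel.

The biconditional holds.

(→) Assume the antecedent. If r is true, the consequent reduces to true regardless of the other variables. If r is false, the antecedent forces (r = F, p = F, s = T) or (r = F, p = T, s = T), and the consequent holds there. Either way the consequent holds.

(←) Assume the antecedent. If r is true, the consequent reduces to true regardless of the other variables. If r is false, the antecedent forces (r = F, p = F, s = T) or (r = F, p = T, s = T), and the consequent holds there. Either way the consequent holds.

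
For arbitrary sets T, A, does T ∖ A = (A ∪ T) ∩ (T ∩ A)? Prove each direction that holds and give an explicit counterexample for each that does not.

Neither inclusion holds.

Forward inclusion. This inclusion fails. Take T = {1}, A = ∅; then 1 ∈ T ∖ A but 1 ∉ (A ∪ T) ∩ (T ∩ A).

Reverse inclusion. This inclusion fails. Take T = {1}, A = {1}; then 1 ∈ (A ∪ T) ∩ (T ∩ A) but 1 ∉ T ∖ A.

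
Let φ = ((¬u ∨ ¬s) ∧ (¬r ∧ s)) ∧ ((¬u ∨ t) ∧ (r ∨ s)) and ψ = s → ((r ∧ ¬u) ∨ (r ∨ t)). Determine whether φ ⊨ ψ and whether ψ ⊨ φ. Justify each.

(⟹) This fails. Under r = F, s = T, t = F, u = F, the left side is true but the right side is false.

(⟸) This fails. Under r = F, s = F, t = F, u = F, the left side is false but the right side is true.

Neither implication holds.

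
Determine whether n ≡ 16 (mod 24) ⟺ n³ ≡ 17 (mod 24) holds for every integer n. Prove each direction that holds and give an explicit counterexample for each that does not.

Both directions fail.

[⇒] This fails: take n = 16. Then 16 ≡ 16 (mod 24), but 16³ = 4096 ≡ 16 (mod 24), not 17.

[⇐] This fails: take n = 17. Then 17³ = 4913 ≡ 17 (mod 24), yet 17 ≡ 17 (mod 24), not 16.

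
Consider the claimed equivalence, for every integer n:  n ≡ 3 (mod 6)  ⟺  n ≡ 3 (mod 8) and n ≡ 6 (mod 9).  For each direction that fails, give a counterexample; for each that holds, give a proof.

The forward direction fails; the converse holds.

(⇐) If n ≡ 3 (mod 8) and n ≡ 6 (mod 9), then by the Chinese remainder theorem n ≡ 51 (mod 72). Since 51 ≡ 3 (mod 6) and 6 ∣ 72, we get n ≡ 3 (mod 6).

(⇒) This fails: n = 33 gives 33 ≡ 3 (mod 6) but 33 ≡ 1 (mod 8), so the conjunction on the right does not hold.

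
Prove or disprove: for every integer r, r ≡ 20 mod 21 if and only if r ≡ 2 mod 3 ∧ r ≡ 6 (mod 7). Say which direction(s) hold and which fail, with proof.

Both directions hold; the statement is true.

(⟸) If r ≡ 2 (mod 3) and r ≡ 6 (mod 7), then by the Chinese remainder theorem r ≡ 20 (mod 21). This is exactly r ≡ 20 (mod 21).

(⟹) Suppose r ≡ 20 (mod 21); write r = 21j + 20. Since 3 ∣ 21, reducing mod 3 gives r ≡ 20 ≡ 2 (mod 3); since 7 ∣ 21, reducing mod 7 gives r ≡ 20 ≡ 6 (mod 7).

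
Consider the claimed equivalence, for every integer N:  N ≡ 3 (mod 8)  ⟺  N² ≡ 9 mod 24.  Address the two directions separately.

(→) This fails: take N = 11. Then 11 ≡ 3 (mod 8), but 11² = 121 ≡ 1 (mod 24), not 9.

(←) This fails: take N = 9. Then 9² = 81 ≡ 9 (mod 24), yet 9 ≡ 1 (mod 8), not 3.

Neither direction holds.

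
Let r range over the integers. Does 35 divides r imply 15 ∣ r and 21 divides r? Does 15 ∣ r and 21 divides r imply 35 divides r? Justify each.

(⟹) This fails: take r = 35. Certainly 35 ∣ 35, but 15 ∤ 35.

(⟸) Suppose 15 ∣ r and 21 ∣ r. Any common multiple of 15 and 21 is a multiple of their lcm; here lcm(15, 21) = 15·21/gcd(15, 21) = 315/3 = 105, so 105 ∣ r. Since 35 ∣ 105, it follows that 35 ∣ r.

Only the converse holds.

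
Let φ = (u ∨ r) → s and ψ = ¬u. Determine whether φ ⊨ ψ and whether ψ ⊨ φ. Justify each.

(⇒) fails and (⇐) fails.

(⇒) This fails. Under u = T, s = T, r = F, the left side is true but the right side is false.

(⇐) This fails. Under u = F, s = F, r = T, the left side is false but the right side is true.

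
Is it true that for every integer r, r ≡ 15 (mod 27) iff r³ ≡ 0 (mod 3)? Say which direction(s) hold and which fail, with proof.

Not equivalent: only (⇒) holds.

(⟹) Suppose r ≡ 15 (mod 27). Then r³ ≡ 15³ = 3375 (mod 27), and since 3 ∣ 27, also r³ ≡ 0 (mod 3).

(⟸) This fails: take r = 0. Then 0³ = 0 ≡ 0 (mod 3), yet 0 ≡ 0 (mod 27), not 15.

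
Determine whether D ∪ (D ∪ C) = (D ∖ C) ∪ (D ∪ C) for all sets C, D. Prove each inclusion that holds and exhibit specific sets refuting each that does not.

(⟸) Let x ∈ (D ∖ C) ∪ (D ∪ C). Then either x ∈ C and x ∉ D; or x ∈ D and x ∉ C; or x ∈ C ∩ D. In each case x ∈ D ∪ (D ∪ C), so (D ∖ C) ∪ (D ∪ C) ⊆ D ∪ (D ∪ C).

(⟹) Let x ∈ D ∪ (D ∪ C). Then either x ∈ C and x ∉ D; or x ∈ D and x ∉ C; or x ∈ C ∩ D. In each case x ∈ (D ∖ C) ∪ (D ∪ C), so D ∪ (D ∪ C) ⊆ (D ∖ C) ∪ (D ∪ C).

Both inclusions hold; the sets are equal.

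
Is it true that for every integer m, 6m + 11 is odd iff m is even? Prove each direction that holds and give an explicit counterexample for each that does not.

Only the converse holds.

Forward direction. This fails: take m = 5. Then 6m + 11 = 41, which is odd, yet m = 5 is odd, not even.

Converse. Suppose m is even. Since 6 is even, 6m is even for every m, so 6m + 11 has the same parity as 11, which is odd. Hence 6m + 11 is odd.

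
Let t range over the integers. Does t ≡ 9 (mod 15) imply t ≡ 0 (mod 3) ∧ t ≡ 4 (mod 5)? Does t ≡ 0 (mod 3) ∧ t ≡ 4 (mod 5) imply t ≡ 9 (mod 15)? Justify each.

(←) If t ≡ 0 (mod 3) and t ≡ 4 (mod 5), then by the Chinese remainder theorem t ≡ 9 (mod 15). This is exactly t ≡ 9 (mod 15).

(→) Suppose t ≡ 9 (mod 15); write t = 15j + 9. Since 3 ∣ 15, reducing mod 3 gives t ≡ 9 ≡ 0 (mod 3); since 5 ∣ 15, reducing mod 5 gives t ≡ 9 ≡ 4 (mod 5).

Both directions hold; the statement is true.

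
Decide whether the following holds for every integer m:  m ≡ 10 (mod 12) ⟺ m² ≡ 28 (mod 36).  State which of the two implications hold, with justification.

Neither implication holds.

Forward direction. This fails: take m = 22. Then 22 ≡ 10 (mod 12), but 22² = 484 ≡ 16 (mod 36), not 28.

Converse. This fails: take m = 8. Then 8² = 64 ≡ 28 (mod 36), yet 8 ≡ 8 (mod 12), not 10.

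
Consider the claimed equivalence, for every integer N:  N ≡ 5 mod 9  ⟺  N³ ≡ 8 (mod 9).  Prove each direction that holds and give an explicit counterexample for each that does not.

(⟹) Suppose N ≡ 5 mod 9. Write N = 9j + 5. Then (9j + 5)³ = 729j³ + 1215j² + 675j + 125 = 9(81j³ + 135j² + 75j + 13) + 8, so N³ ≡ 8 (mod 9).

(⟸) This fails: take N = 2. Then 2³ = 8 ≡ 8 (mod 9), yet 2 ≡ 2 (mod 9), not 5.

Only the forward direction holds.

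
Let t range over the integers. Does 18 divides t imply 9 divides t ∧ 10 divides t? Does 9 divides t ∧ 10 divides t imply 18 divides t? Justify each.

Only the converse holds.

[⇒] This fails: take t = 18. Certainly 18 ∣ 18, but 10 ∤ 18.

[⇐] Suppose 9 ∣ t and 10 ∣ t. Any common multiple of 9 and 10 is a multiple of their lcm; here gcd(9, 10) = 1, so lcm(9, 10) = 9·10 = 90, so 90 ∣ t. Since 18 ∣ 90, it follows that 18 ∣ t.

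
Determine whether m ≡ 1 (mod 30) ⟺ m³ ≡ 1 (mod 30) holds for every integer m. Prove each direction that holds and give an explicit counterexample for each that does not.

(⇒) Suppose m ≡ 1 (mod 30). Write m = 30j + 1. Then (30j + 1)³ = 27000j³ + 2700j² + 90j + 1 = 30(900j³ + 90j² + 3j) + 1, so m³ ≡ 1 (mod 30).

(⇐) Conversely, suppose m³ ≡ 1 (mod 30). The only residue r in {0, …, 29} with r³ ≡ 1 (mod 30) is r = 1, so m ≡ 1 (mod 30).

Both implications hold.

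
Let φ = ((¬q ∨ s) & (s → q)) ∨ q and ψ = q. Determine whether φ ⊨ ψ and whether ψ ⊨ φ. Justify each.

(⟹) This fails. Under s = F, q = F, the left side is true but the right side is false.

(⟸) Assume the antecedent. If s is true, the antecedent forces (s = T, q = T), and ((¬q ∨ s) & (s → q)) ∨ q holds there. If s is false, ((¬q ∨ s) & (s → q)) ∨ q reduces to true regardless of the other variables. Either way ((¬q ∨ s) & (s → q)) ∨ q holds.

Not equivalent: only (⇐) holds.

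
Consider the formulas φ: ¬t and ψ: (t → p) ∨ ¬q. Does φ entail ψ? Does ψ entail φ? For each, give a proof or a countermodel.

(→) Assume the antecedent. If t is true, the antecedent cannot hold. If t is false, (t → p) ∨ ¬q reduces to true regardless of the other variables. Either way (t → p) ∨ ¬q holds.

(←) This fails. Under t = T, p = F, q = F, the left side is false but the right side is true.

Not equivalent: only (⇒) holds.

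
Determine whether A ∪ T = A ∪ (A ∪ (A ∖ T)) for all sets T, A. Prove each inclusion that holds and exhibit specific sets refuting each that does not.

(⊇) Let x ∈ A ∪ (A ∪ (A ∖ T)). Then either x ∈ A and x ∉ T; or x ∈ T ∩ A. In each case x ∈ A ∪ T, so A ∪ (A ∪ (A ∖ T)) ⊆ A ∪ T.

(⊆) This inclusion fails. Take T = {1}, A = ∅; then 1 ∈ A ∪ T but 1 ∉ A ∪ (A ∪ (A ∖ T)).

(⊆) fails; (⊇) holds.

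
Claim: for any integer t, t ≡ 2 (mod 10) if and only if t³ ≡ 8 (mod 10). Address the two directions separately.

Equivalent; both directions hold.

(⟹) Suppose t ≡ 2 (mod 10). Write t = 10j + 2. Then (10j + 2)³ = 1000j³ + 600j² + 120j + 8 = 10(100j³ + 60j² + 12j) + 8, so t³ ≡ 8 (mod 10).

(⟸) Conversely, suppose t³ ≡ 8 (mod 10). The only residue r in {0, …, 9} with r³ ≡ 8 (mod 10) is r = 2, so t ≡ 2 (mod 10).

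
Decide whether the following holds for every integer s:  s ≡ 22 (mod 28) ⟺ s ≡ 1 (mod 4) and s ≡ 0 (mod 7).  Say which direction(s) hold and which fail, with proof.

[⇒] This fails: s = 22 gives 22 ≡ 22 (mod 28) but 22 ≡ 2 (mod 4), so the conjunction on the right does not hold.

[⇐] This fails: s = 21 satisfies both congruences on the right (21 ≡ 1 mod 4 and 21 ≡ 0 mod 7) yet 21 ≡ 21 (mod 28), not 22.

Neither direction holds.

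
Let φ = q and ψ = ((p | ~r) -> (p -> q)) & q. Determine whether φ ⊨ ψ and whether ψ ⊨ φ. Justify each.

Equivalent; both directions hold.

(⟹) Assume the antecedent. If q is true, ((p | ~r) -> (p -> q)) & q reduces to true regardless of the other variables. If q is false, the antecedent cannot hold. Either way ((p | ~r) -> (p -> q)) & q holds.

(⟸) Assume the antecedent. If q is true, q reduces to true regardless of the other variables. If q is false, the antecedent cannot hold. Either way q holds.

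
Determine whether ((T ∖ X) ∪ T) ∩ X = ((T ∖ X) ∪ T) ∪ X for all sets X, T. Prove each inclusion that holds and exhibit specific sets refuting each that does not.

The sets are not equal: only the forward inclusion holds.

Forward inclusion. Let x ∈ ((T ∖ X) ∪ T) ∩ X. Then x ∈ X ∩ T, from which x ∈ ((T ∖ X) ∪ T) ∪ X.

Reverse inclusion. This inclusion fails. Take X = {1}, T = ∅; then 1 ∈ ((T ∖ X) ∪ T) ∪ X but 1 ∉ ((T ∖ X) ∪ T) ∩ X.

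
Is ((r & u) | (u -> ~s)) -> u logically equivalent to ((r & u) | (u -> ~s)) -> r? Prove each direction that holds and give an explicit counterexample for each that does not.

Neither implication holds.

[⇒] This fails. Under s = F, u = T, r = F, the left side is true but the right side is false.

[⇐] This fails. Under s = F, u = F, r = T, the left side is false but the right side is true.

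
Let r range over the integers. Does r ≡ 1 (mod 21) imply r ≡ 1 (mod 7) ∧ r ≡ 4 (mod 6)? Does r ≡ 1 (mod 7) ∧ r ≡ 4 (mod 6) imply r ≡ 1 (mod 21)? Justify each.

The forward direction fails; the converse holds.

(⇒) This fails: r = 1 gives 1 ≡ 1 (mod 21) but 1 ≡ 1 (mod 6), so the conjunction on the right does not hold.

(⇐) Conversely, if r ≡ 1 (mod 7) and r ≡ 4 (mod 6), then by the Chinese remainder theorem r ≡ 22 (mod 42). Since 22 ≡ 1 (mod 21) and 21 ∣ 42, we get r ≡ 1 (mod 21).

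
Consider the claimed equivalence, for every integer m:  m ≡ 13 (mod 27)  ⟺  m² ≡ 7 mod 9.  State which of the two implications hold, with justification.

(⇒) holds; (⇐) fails.

(⇒) Suppose m ≡ 13 (mod 27). Then m² ≡ 13² = 169 (mod 27), and since 9 ∣ 27, also m² ≡ 7 (mod 9).

(⇐) This fails: take m = 4. Then 4² = 16 ≡ 7 (mod 9), yet 4 ≡ 4 (mod 27), not 13.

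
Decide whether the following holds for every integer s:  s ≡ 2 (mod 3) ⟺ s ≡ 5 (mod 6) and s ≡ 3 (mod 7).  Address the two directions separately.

Not equivalent: only (⇐) holds.

(⟹) This fails: s = 32 gives 32 ≡ 2 (mod 3) but 32 ≡ 2 (mod 6), so the conjunction on the right does not hold.

(⟸) Conversely, if s ≡ 5 (mod 6) and s ≡ 3 (mod 7), then by the Chinese remainder theorem s ≡ 17 (mod 42). Since 17 ≡ 2 (mod 3) and 3 ∣ 42, we get s ≡ 2 (mod 3).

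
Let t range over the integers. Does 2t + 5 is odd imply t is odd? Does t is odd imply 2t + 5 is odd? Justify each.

(⇒) This fails: take t = 6. Then 2t + 5 = 17, which is odd, yet t = 6 is even, not odd.

(⇐) Suppose t is odd. Since 2 is even, 2t is even for every t, so 2t + 5 has the same parity as 5, which is odd. Hence 2t + 5 is odd.

Not equivalent: only (⇐) holds.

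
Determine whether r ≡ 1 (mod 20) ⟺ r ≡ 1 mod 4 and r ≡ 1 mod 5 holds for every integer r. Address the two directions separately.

Equivalent; both directions hold.

(→) Suppose r ≡ 1 (mod 20); write r = 20j + 1. Since 4 ∣ 20, reducing mod 4 gives r ≡ 1 (mod 4); since 5 ∣ 20, reducing mod 5 gives r ≡ 1 (mod 5).

(←) Conversely, if r ≡ 1 (mod 4) and r ≡ 1 (mod 5), then by the Chinese remainder theorem r ≡ 1 (mod 20). This is exactly r ≡ 1 (mod 20).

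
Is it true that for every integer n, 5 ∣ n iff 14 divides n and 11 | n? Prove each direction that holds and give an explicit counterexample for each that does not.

(⇒) fails and (⇐) fails.

[⇒] This fails: take n = 5. Certainly 5 ∣ 5, but 14 ∤ 5.

[⇐] This fails: take n = 154. Both 14 ∣ 154 and 11 ∣ 154, yet 154 is not a multiple of 5 (since 154 = 30·5 + 4), so 5 ∤ 154.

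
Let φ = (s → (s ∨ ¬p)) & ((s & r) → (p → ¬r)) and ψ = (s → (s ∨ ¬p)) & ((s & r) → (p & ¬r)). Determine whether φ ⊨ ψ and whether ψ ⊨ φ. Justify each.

Only the reverse direction holds.

(→) This fails. Under p = F, s = T, r = T, the left side is true but the right side is false.

(←) Assume the antecedent. If s is true, the antecedent forces (p = F, s = T, r = F) or (p = T, s = T, r = F), and the consequent holds there. If s is false, the consequent reduces to true regardless of the other variables. Either way the consequent holds.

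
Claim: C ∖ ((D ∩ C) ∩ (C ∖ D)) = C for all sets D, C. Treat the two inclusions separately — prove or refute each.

The two sets are equal.

Reverse inclusion. Let x ∈ C. Then either x ∈ C and x ∉ D; or x ∈ D ∩ C. In each case x ∈ C ∖ ((D ∩ C) ∩ (C ∖ D)), so C ⊆ C ∖ ((D ∩ C) ∩ (C ∖ D)).

Forward inclusion. Let x ∈ C ∖ ((D ∩ C) ∩ (C ∖ D)). Then either x ∈ C and x ∉ D; or x ∈ D ∩ C. In each case x ∈ C, so C ∖ ((D ∩ C) ∩ (C ∖ D)) ⊆ C.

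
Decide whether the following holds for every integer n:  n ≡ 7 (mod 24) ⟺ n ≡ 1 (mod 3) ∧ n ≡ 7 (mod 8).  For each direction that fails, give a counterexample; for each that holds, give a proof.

Both directions hold.

(→) Suppose n ≡ 7 (mod 24); write n = 24j + 7. Since 3 ∣ 24, reducing mod 3 gives n ≡ 7 ≡ 1 (mod 3); since 8 ∣ 24, reducing mod 8 gives n ≡ 7 (mod 8).

(←) Conversely, if n ≡ 1 (mod 3) and n ≡ 7 (mod 8), then by the Chinese remainder theorem n ≡ 7 (mod 24). This is exactly n ≡ 7 (mod 24).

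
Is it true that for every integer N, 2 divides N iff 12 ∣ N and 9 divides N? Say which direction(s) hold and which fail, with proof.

[⇒] This fails: take N = 2. Certainly 2 ∣ 2, but 12 ∤ 2.

[⇐] Suppose 12 ∣ N and 9 ∣ N. Any common multiple of 12 and 9 is a multiple of their lcm; here lcm(12, 9) = 12·9/gcd(12, 9) = 108/3 = 36, so 36 ∣ N. Since 2 ∣ 36, it follows that 2 ∣ N.

The forward direction fails; the converse holds.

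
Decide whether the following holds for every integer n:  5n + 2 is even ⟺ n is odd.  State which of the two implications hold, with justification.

(⇒) This fails: n = 0 gives 5n + 2 = 2, which is even, but 0 is even, not odd.

(⇐) This also fails: n = 7 is odd, but 5n + 2 = 37 is odd, not even.

Both directions fail.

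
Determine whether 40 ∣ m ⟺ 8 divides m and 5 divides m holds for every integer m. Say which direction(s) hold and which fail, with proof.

Both implications hold.

(→) If 40 ∣ m, write m = 40q. Since 40 = 5·8, m = 8·(5q), so 8 ∣ m; and since 40 = 8·5, m = 5·(8q), so 5 ∣ m.

(←) Suppose 8 ∣ m and 5 ∣ m. Any common multiple of 8 and 5 is a multiple of their lcm; here gcd(8, 5) = 1, so lcm(8, 5) = 8·5 = 40, so 40 ∣ m.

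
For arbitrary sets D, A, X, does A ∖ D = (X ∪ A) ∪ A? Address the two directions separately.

(⟸) This inclusion fails. Take D = {1}, A = {1}, X = ∅; then 1 ∈ (X ∪ A) ∪ A but 1 ∉ A ∖ D.

(⟹) Let x ∈ A ∖ D. Then either x ∈ A and x ∉ D, X; or x ∈ A ∩ X and x ∉ D. In each case x ∈ (X ∪ A) ∪ A, so A ∖ D ⊆ (X ∪ A) ∪ A.

The sets are not equal: only the forward inclusion holds.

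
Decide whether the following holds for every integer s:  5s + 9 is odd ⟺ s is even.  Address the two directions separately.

Both directions hold; the statement is true.

Converse. Suppose s is even; write s = 2j. Then 5s + 9 = 5·(2j) + 9 = 2·5j + 9, which is odd.

Forward direction. Suppose 5s + 9 is odd. Since 5 is odd, 5s and s have the same parity, so 5s + 9 ≡ s + 9 (mod 2). As 9 is odd, 5s + 9 is odd exactly when s is even. Thus s is even.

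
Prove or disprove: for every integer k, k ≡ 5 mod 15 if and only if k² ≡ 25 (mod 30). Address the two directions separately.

(⟹) This fails: take k = 20. Then 20 ≡ 5 (mod 15), but 20² = 400 ≡ 10 (mod 30), not 25.

(⟸) This fails: take k = 25. Then 25² = 625 ≡ 25 (mod 30), yet 25 ≡ 10 (mod 15), not 5.

Neither direction holds.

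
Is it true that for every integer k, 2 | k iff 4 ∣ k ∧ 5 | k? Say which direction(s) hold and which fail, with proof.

Only the converse holds.

(⇒) This fails: take k = 2. Certainly 2 ∣ 2, but 4 ∤ 2.

(⇐) Suppose 4 ∣ k and 5 ∣ k. Any common multiple of 4 and 5 is a multiple of their lcm; here gcd(4, 5) = 1, so lcm(4, 5) = 4·5 = 20, so 20 ∣ k. Since 2 ∣ 20, it follows that 2 ∣ k.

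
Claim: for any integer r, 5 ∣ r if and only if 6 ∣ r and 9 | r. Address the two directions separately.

(⇒) This fails: take r = 5. Certainly 5 ∣ 5, but 6 ∤ 5.

(⇐) This fails: take r = 18. Both 6 ∣ 18 and 9 ∣ 18, yet 18 is not a multiple of 5 (since 18 = 3·5 + 3), so 5 ∤ 18.

Both directions fail.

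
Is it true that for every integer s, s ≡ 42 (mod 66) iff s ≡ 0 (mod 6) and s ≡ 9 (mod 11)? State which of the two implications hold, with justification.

(⇒) Suppose s ≡ 42 (mod 66); write s = 66j + 42. Since 6 ∣ 66, reducing mod 6 gives s ≡ 42 ≡ 0 (mod 6); since 11 ∣ 66, reducing mod 11 gives s ≡ 42 ≡ 9 (mod 11).

(⇐) Conversely, if s ≡ 0 (mod 6) and s ≡ 9 (mod 11), then by the Chinese remainder theorem s ≡ 42 (mod 66). This is exactly s ≡ 42 (mod 66).

Both directions hold.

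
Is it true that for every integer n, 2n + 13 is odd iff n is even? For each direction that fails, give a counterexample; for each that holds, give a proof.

(⇒) fails; (⇐) holds.

Converse. Suppose n is even. Since 2 is even, 2n is even for every n, so 2n + 13 has the same parity as 13, which is odd. Hence 2n + 13 is odd.

Forward direction. This fails: take n = 1. Then 2n + 13 = 15, which is odd, yet n = 1 is odd, not even.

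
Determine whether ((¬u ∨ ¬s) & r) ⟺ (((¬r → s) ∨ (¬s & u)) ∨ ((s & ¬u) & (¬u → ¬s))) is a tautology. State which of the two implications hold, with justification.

Only the forward direction holds.

Converse. This fails. Under u = T, r = F, s = F, the left side is false but the right side is true.

Forward direction. Assume the antecedent. If u is true, the consequent reduces to true regardless of the other variables. If u is false, the antecedent forces (u = F, r = T, s = F) or (u = F, r = T, s = T), and the consequent holds there. Either way the consequent holds.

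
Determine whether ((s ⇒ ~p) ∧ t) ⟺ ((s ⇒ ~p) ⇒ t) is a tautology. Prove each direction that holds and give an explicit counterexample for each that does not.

(⇒) Assume the antecedent. If t is true, (s ⇒ ~p) ⇒ t reduces to true regardless of the other variables. If t is false, the antecedent cannot hold. Either way (s ⇒ ~p) ⇒ t holds.

(⇐) This fails. Under t = F, p = T, s = T, the left side is false but the right side is true.

(⇒) holds; (⇐) fails.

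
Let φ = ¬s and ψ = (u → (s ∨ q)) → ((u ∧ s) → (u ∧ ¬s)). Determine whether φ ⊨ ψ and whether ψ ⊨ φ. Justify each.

[⇐] This fails. Under u = F, q = F, s = T, the left side is false but the right side is true.

[⇒] Assume the antecedent. If u is true, the antecedent forces (u = T, q = F, s = F) or (u = T, q = T, s = F), and the consequent holds there. If u is false, the consequent reduces to true regardless of the other variables. Either way the consequent holds.

Only the forward implication holds.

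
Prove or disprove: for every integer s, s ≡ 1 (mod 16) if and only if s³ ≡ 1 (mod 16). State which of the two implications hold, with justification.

(⇒) Suppose s ≡ 1 (mod 16). Write s = 16j + 1. Then (16j + 1)³ = 4096j³ + 768j² + 48j + 1 = 16(256j³ + 48j² + 3j) + 1, so s³ ≡ 1 (mod 16).

(⇐) Conversely, suppose s³ ≡ 1 (mod 16). The only residue r in {0, …, 15} with r³ ≡ 1 (mod 16) is r = 1, so s ≡ 1 (mod 16).

Both directions hold.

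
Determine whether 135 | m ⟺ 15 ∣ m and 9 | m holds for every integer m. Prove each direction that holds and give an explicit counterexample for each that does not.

Converse. This fails: take m = 45. Both 15 ∣ 45 and 9 ∣ 45, yet 45 is not a multiple of 135 (since 45 = 0·135 + 45), so 135 ∤ 45.

Forward direction. If 135 ∣ m, write m = 135q. Since 135 = 9·15, m = 15·(9q), so 15 ∣ m; and since 135 = 15·9, m = 9·(15q), so 9 ∣ m.

Only the forward implication holds.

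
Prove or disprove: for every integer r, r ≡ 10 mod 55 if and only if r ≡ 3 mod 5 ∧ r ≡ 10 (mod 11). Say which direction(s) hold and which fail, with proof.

(⇒) fails and (⇐) fails.

(⇒) This fails: r = 10 gives 10 ≡ 10 (mod 55) but 10 ≡ 0 (mod 5), so the conjunction on the right does not hold.

(⇐) This fails: r = 43 satisfies both congruences on the right (43 ≡ 3 mod 5 and 43 ≡ 10 mod 11) yet 43 ≡ 43 (mod 55), not 10.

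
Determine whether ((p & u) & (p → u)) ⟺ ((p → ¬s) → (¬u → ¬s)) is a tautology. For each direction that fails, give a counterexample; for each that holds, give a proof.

(⇒) Assume the antecedent. If u is true, (p → ¬s) → (¬u → ¬s) reduces to true regardless of the other variables. If u is false, the antecedent cannot hold. Either way (p → ¬s) → (¬u → ¬s) holds.

(⇐) This fails. Under u = F, p = F, s = F, the left side is false but the right side is true.

(⇒) holds; (⇐) fails.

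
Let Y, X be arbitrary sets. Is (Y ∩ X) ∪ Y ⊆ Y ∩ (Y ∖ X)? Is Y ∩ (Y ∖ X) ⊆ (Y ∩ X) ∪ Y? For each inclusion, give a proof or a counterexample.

Forward inclusion. This inclusion fails. Take Y = {1}, X = {1}; then 1 ∈ (Y ∩ X) ∪ Y but 1 ∉ Y ∩ (Y ∖ X).

Reverse inclusion. Let x ∈ Y ∩ (Y ∖ X). Then x ∈ Y and x ∉ X, from which x ∈ (Y ∩ X) ∪ Y.

The sets are not equal: only the reverse inclusion holds.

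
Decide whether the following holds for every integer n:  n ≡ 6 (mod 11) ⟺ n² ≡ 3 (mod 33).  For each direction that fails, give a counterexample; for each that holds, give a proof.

(⇒) fails and (⇐) fails.

Forward direction. This fails: take n = 17. Then 17 ≡ 6 (mod 11), but 17² = 289 ≡ 25 (mod 33), not 3.

Converse. This fails: take n = 27. Then 27² = 729 ≡ 3 (mod 33), yet 27 ≡ 5 (mod 11), not 6.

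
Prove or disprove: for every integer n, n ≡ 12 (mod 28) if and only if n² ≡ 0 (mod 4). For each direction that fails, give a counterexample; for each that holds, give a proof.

Only the forward direction holds.

Forward direction. Suppose n ≡ 12 (mod 28). Then n² ≡ 12² = 144 (mod 28), and since 4 ∣ 28, also n² ≡ 0 (mod 4).

Converse. This fails: take n = 0. Then 0² = 0 ≡ 0 (mod 4), yet 0 ≡ 0 (mod 28), not 12.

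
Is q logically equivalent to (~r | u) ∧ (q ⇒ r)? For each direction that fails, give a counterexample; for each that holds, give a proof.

Neither implication holds.

(⟹) This fails. Under u = F, q = T, r = F, the left side is true but the right side is false.

(⟸) This fails. Under u = F, q = F, r = F, the left side is false but the right side is true.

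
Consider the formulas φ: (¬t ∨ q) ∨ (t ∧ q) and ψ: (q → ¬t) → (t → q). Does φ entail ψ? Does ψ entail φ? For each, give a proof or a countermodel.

[⇒] Assume the antecedent. If q is true, (q → ¬t) → (t → q) reduces to true regardless of the other variables. If q is false, the antecedent forces (q = F, t = F), and (q → ¬t) → (t → q) holds there. Either way (q → ¬t) → (t → q) holds.

[⇐] Assume the antecedent. If q is true, (¬t ∨ q) ∨ (t ∧ q) reduces to true regardless of the other variables. If q is false, the antecedent forces (q = F, t = F), and (¬t ∨ q) ∨ (t ∧ q) holds there. Either way (¬t ∨ q) ∨ (t ∧ q) holds.

The biconditional holds.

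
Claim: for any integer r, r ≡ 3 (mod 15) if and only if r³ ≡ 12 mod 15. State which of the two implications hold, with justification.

(→) Suppose r ≡ 3 (mod 15). Write r = 15j + 3. Then (15j + 3)³ = 3375j³ + 2025j² + 405j + 27 = 15(225j³ + 135j² + 27j + 1) + 12, so r³ ≡ 12 (mod 15).

(←) Conversely, suppose r³ ≡ 12 (mod 15). The only residue r in {0, …, 14} with r³ ≡ 12 (mod 15) is r = 3, so r ≡ 3 (mod 15).

Both implications hold.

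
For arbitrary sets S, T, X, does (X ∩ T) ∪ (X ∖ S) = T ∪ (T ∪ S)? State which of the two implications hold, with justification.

(⟹) This inclusion fails. Take S = ∅, T = ∅, X = {1}; then 1 ∈ (X ∩ T) ∪ (X ∖ S) but 1 ∉ T ∪ (T ∪ S).

(⟸) This inclusion fails. Take S = {1}, T = ∅, X = ∅; then 1 ∈ T ∪ (T ∪ S) but 1 ∉ (X ∩ T) ∪ (X ∖ S).

(⊆) fails and (⊇) fails.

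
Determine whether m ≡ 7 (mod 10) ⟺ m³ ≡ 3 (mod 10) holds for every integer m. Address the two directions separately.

[⇒] Suppose m ≡ 7 (mod 10). Write m = 10j + 7. Then (10j + 7)³ = 1000j³ + 2100j² + 1470j + 343 = 10(100j³ + 210j² + 147j + 34) + 3, so m³ ≡ 3 (mod 10).

[⇐] For the converse, argue contrapositively. If m ≢ 7 (mod 10), then m is congruent to one of 0, 1, 2, 3, 4, 5, 6, 8, 9 modulo 10, and these give m³ ≡ 0, 1, 8, 7, 4, 5, 6, 2, 9 respectively — never 3.

Both directions hold; the statement is true.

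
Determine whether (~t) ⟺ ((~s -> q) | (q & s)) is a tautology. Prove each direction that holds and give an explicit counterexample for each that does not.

Neither direction holds.

Forward direction. This fails. Under q = F, t = F, s = F, the left side is true but the right side is false.

Converse. This fails. Under q = T, t = T, s = F, the left side is false but the right side is true.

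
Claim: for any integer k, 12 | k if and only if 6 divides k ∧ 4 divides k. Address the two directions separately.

(⇒) If 12 ∣ k, write k = 12q. Since 12 = 2·6, k = 6·(2q), so 6 ∣ k; and since 12 = 3·4, k = 4·(3q), so 4 ∣ k.

(⇐) Suppose 6 ∣ k and 4 ∣ k. Any common multiple of 6 and 4 is a multiple of their lcm; here lcm(6, 4) = 6·4/gcd(6, 4) = 24/2 = 12, so 12 ∣ k.

Both implications hold.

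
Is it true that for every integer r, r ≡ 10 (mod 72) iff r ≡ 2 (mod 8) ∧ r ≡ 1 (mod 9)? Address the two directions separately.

Forward direction. Suppose r ≡ 10 (mod 72); write r = 72j + 10. Since 8 ∣ 72, reducing mod 8 gives r ≡ 10 ≡ 2 (mod 8); since 9 ∣ 72, reducing mod 9 gives r ≡ 10 ≡ 1 (mod 9).

Converse. If r ≡ 2 (mod 8) and r ≡ 1 (mod 9), then by the Chinese remainder theorem r ≡ 10 (mod 72). This is exactly r ≡ 10 (mod 72).

Both directions hold; the statement is true.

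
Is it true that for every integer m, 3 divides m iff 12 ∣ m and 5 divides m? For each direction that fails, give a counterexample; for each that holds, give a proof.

The forward direction fails; the converse holds.

(⟹) This fails: take m = 3. Certainly 3 ∣ 3, but 12 ∤ 3.

(⟸) Suppose 12 ∣ m and 5 ∣ m. Any common multiple of 12 and 5 is a multiple of their lcm; here gcd(12, 5) = 1, so lcm(12, 5) = 12·5 = 60, so 60 ∣ m. Since 3 ∣ 60, it follows that 3 ∣ m.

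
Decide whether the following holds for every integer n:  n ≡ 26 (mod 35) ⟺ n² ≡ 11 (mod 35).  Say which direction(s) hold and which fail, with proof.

(⟹) Suppose n ≡ 26 (mod 35). Write n = 35j + 26. Then (35j + 26)² = 1225j² + 1820j + 676 = 35(35j² + 52j + 19) + 11, so n² ≡ 11 (mod 35).

(⟸) This fails: take n = 9. Then 9² = 81 ≡ 11 (mod 35), yet 9 ≡ 9 (mod 35), not 26.

Not equivalent: only (⇒) holds.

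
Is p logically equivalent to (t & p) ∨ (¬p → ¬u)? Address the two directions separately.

(⟹) Assume the antecedent. If p is true, (t & p) ∨ (¬p → ¬u) reduces to true regardless of the other variables. If p is false, the antecedent cannot hold. Either way (t & p) ∨ (¬p → ¬u) holds.

(⟸) This fails. Under p = F, t = F, u = F, the left side is false but the right side is true.

The forward direction holds; the converse fails.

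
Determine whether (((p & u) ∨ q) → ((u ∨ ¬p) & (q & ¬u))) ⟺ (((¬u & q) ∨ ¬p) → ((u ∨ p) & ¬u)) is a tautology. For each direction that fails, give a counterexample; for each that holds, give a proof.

(⇒) fails and (⇐) fails.

(→) This fails. Under u = F, q = F, p = F, the left side is true but the right side is false.

(←) This fails. Under u = T, q = F, p = T, the left side is false but the right side is true.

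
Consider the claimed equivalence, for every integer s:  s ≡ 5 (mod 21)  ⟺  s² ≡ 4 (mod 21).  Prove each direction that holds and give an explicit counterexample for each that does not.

(⇐) This fails: take s = 2. Then 2² = 4 ≡ 4 (mod 21), yet 2 ≡ 2 (mod 21), not 5.

(⇒) Suppose s ≡ 5 (mod 21). Write s = 21j + 5. Then (21j + 5)² = 441j² + 210j + 25 = 21(21j² + 10j + 1) + 4, so s² ≡ 4 (mod 21).

Only the forward implication holds.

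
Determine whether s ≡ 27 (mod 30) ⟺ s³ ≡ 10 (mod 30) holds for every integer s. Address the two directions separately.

(→) This fails: take s = 27. Then 27 ≡ 27 (mod 30), but 27³ = 19683 ≡ 3 (mod 30), not 10.

(←) This fails: take s = 10. Then 10³ = 1000 ≡ 10 (mod 30), yet 10 ≡ 10 (mod 30), not 27.

Both directions fail.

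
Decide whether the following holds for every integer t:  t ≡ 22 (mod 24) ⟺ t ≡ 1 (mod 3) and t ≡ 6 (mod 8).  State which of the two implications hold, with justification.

Both directions hold.

(⇒) Suppose t ≡ 22 (mod 24); write t = 24j + 22. Since 3 ∣ 24, reducing mod 3 gives t ≡ 22 ≡ 1 (mod 3); since 8 ∣ 24, reducing mod 8 gives t ≡ 22 ≡ 6 (mod 8).

(⇐) Conversely, if t ≡ 1 (mod 3) and t ≡ 6 (mod 8), then by the Chinese remainder theorem t ≡ 22 (mod 24). This is exactly t ≡ 22 (mod 24).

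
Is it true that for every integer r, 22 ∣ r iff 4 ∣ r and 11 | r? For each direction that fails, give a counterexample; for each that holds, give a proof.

[⇒] This fails: take r = 22. Certainly 22 ∣ 22, but 4 ∤ 22.

[⇐] Suppose 4 ∣ r and 11 ∣ r. Any common multiple of 4 and 11 is a multiple of their lcm; here gcd(4, 11) = 1, so lcm(4, 11) = 4·11 = 44, so 44 ∣ r. Since 22 ∣ 44, it follows that 22 ∣ r.

(⇒) fails; (⇐) holds.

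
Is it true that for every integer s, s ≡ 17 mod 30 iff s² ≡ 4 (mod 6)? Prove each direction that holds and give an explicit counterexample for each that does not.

Neither implication holds.

(⇒) This fails: take s = 17. Then 17 ≡ 17 (mod 30), but 17² = 289 ≡ 1 (mod 6), not 4.

(⇐) This fails: take s = 2. Then 2² = 4 ≡ 4 (mod 6), yet 2 ≡ 2 (mod 30), not 17.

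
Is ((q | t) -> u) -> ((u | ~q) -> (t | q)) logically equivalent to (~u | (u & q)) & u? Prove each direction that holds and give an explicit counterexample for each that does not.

Only the converse holds.

Forward direction. This fails. Under q = T, t = F, u = F, the left side is true but the right side is false.

Converse. Assume the antecedent. If q is true, the consequent reduces to true regardless of the other variables. If q is false, the antecedent cannot hold. Either way the consequent holds.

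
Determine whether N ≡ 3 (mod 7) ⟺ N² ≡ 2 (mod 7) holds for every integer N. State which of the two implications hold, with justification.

Not equivalent: only (⇒) holds.

(→) Suppose N ≡ 3 (mod 7). Write N = 7j + 3. Then (7j + 3)² = 49j² + 42j + 9 = 7(7j² + 6j + 1) + 2, so N² ≡ 2 (mod 7).

(←) This fails: take N = 4. Then 4² = 16 ≡ 2 (mod 7), yet 4 ≡ 4 (mod 7), not 3.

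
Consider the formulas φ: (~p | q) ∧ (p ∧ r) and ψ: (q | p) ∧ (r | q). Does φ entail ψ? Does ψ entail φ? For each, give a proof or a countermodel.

Forward direction. Assume the antecedent. If q is true, (q | p) ∧ (r | q) reduces to true regardless of the other variables. If q is false, the antecedent cannot hold. Either way (q | p) ∧ (r | q) holds.

Converse. This fails. Under q = T, r = F, p = F, the left side is false but the right side is true.

Not equivalent: only (⇒) holds.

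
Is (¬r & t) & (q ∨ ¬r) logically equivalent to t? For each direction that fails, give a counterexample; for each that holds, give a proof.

Forward direction. Assume the antecedent. If t is true, t reduces to true regardless of the other variables. If t is false, the antecedent cannot hold. Either way t holds.

Converse. This fails. Under t = T, r = T, q = F, the left side is false but the right side is true.

(⇒) holds; (⇐) fails.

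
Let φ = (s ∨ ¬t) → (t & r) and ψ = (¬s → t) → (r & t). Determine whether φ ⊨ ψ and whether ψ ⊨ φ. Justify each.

Forward direction. This fails. Under r = F, s = F, t = T, the left side is true but the right side is false.

Converse. This fails. Under r = F, s = F, t = F, the left side is false but the right side is true.

Neither direction holds.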